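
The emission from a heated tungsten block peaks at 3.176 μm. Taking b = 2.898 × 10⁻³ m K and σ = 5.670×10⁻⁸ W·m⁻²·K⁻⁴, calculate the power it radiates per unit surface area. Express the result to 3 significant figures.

Wien's law: T = b/λ_max = 2.898×10⁻³/3.176×10⁻⁶ = 912.469 K.
Then I = σT⁴ = 5.670×10⁻⁸×(912.469)⁴ = 3.93×10⁴ W/m².

I ≈ 3.93×10⁴ W/m²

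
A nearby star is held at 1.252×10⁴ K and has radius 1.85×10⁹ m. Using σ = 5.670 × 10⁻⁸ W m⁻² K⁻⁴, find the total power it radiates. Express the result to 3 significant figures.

P ≈ 5.99×10²⁸ W

Surface area A = 4πR² = 4π(1.85×10⁹ m)² = 4.30084×10¹⁹ m².
P = σAT⁴ = 5.670×10⁻⁸ × 4.30084×10¹⁹ × (1.252×10⁴)⁴ = 5.99×10²⁸ W.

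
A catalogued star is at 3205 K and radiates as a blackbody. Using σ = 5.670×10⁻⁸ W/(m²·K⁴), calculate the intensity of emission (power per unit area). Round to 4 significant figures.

Stefan–Boltzmann: I = σT⁴ = 5.670×10⁻⁸ × (3205)⁴ = 5.983×10⁶ W/m².

I ≈ 5.983×10⁶ W/m²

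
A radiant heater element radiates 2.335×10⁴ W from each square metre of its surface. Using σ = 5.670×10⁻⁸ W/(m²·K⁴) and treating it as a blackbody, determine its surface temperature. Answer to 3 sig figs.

I = σT⁴, so T = (I/σ)^(1/4) = (2.335×10⁴/(5.670×10⁻⁸))^(1/4) = 801 K.

T ≈ 801 K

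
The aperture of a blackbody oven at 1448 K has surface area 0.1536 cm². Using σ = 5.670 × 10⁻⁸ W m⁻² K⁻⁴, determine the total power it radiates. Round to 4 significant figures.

Area A = 0.1536 cm² = 1.536×10⁻⁵ m².
P = σAT⁴ = 5.670×10⁻⁸ × 1.536×10⁻⁵ × (1448)⁴ = 3.829 W.

P ≈ 3.829 W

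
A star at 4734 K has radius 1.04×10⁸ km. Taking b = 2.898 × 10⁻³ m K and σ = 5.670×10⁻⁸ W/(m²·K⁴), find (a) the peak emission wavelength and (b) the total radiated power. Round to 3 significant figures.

λ_max ≈ 612 nm; P ≈ 3.87×10³⁰ W

(a) λ_max = b/T = 2.898×10⁻³/4734 = 6.122×10⁻⁷ m = 612 nm.
Surface area A = 4πR² = 4π(1.04×10¹¹ m)² = 1.35918×10²³ m².
(b) P = σAT⁴ = 5.670×10⁻⁸×1.35918×10²³×(4734)⁴ = 3.87×10³⁰ W.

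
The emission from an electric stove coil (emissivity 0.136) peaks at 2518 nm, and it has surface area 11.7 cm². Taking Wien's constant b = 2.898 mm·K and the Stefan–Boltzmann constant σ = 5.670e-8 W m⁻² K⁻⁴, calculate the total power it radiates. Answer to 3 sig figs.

Wien's law: T = b/λ_max = 2.898×10⁻³/2.518×10⁻⁶ = 1150.91 K.
Area A = 11.7 cm² = 1.17×10⁻³ m².
Then P = εσAT⁴ = 0.136×5.670×10⁻⁸×1.17×10⁻³×(1150.91)⁴ = 15.8 W.

P ≈ 15.8 W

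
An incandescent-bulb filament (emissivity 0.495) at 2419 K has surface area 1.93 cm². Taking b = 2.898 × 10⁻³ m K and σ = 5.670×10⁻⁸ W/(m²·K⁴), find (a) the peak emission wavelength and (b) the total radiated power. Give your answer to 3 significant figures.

(a) λ_max = b/T = 2.898×10⁻³/2419 = 1.198×10⁻⁶ m = 1.20×10³ nm.
Area A = 1.93 cm² = 1.93×10⁻⁴ m².
(b) P = εσAT⁴ = 0.495×5.670×10⁻⁸×1.93×10⁻⁴×(2419)⁴ = 185 W.

λ_max ≈ 1.20×10³ nm; P ≈ 185 W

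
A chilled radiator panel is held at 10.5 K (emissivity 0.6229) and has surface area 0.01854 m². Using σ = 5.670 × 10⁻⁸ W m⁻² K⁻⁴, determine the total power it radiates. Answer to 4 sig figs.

Area A = 0.01854 m².
P = εσAT⁴ = 0.6229 × 5.670×10⁻⁸ × 0.01854 × (10.5)⁴ = 7.959×10⁻⁶ W.

P ≈ 7.959×10⁻⁶ W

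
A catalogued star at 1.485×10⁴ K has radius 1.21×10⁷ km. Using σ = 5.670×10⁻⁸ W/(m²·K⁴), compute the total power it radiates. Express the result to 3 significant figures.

Surface area A = 4πR² = 4π(1.21×10¹⁰ m)² = 1.83984×10²¹ m².
P = σAT⁴ = 5.670×10⁻⁸ × 1.83984×10²¹ × (1.485×10⁴)⁴ = 5.07×10³⁰ W.

P ≈ 5.07×10³⁰ W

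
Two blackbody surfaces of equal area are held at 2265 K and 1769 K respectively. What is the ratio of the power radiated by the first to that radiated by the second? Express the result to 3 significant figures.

With equal areas, P₁/P₂ = (T₁/T₂)⁴ = (2265/1769)⁴ = 2.69.

P₁/P₂ ≈ 2.69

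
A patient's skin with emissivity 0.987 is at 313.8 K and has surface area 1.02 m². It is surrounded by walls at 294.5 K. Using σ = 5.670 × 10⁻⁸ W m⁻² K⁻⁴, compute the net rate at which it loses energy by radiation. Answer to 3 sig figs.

Area A = 1.02 m².
Net radiated power P_net = εσA(T⁴ − T₀⁴) = 0.987×5.670×10⁻⁸×1.02×(313.8⁴ − 294.5⁴).
T⁴ − T₀⁴ = 9.69643×10⁹ − 7.52214×10⁹ = 2.17429×10⁹ K⁴, so P_net = 124 W.

Net loss ≈ 124 W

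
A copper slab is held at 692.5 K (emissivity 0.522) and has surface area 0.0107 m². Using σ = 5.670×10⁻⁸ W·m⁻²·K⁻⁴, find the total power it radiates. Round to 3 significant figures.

Area A = 0.0107 m².
P = εσAT⁴ = 0.522 × 5.670×10⁻⁸ × 0.0107 × (692.5)⁴ = 72.8 W.

P ≈ 72.8 W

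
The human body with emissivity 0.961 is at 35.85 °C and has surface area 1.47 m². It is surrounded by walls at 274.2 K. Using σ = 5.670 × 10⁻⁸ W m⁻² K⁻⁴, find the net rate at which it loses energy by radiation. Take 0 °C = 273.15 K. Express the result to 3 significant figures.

Net loss ≈ 277 W

T = 35.85 °C + 273.15 = 309.00 K.
Area A = 1.47 m².
Net radiated power P_net = εσA(T⁴ − T₀⁴) = 0.961×5.670×10⁻⁸×1.47×(309.00⁴ − 274.2⁴).
T⁴ − T₀⁴ = 9.11662×10⁹ − 5.65288×10⁹ = 3.46374×10⁹ K⁴, so P_net = 277 W.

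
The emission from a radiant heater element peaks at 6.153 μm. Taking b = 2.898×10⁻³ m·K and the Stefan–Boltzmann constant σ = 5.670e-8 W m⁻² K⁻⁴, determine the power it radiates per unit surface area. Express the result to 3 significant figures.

Wien's law: T = b/λ_max = 2.898×10⁻³/6.153×10⁻⁶ = 470.990 K.
Then I = σT⁴ = 5.670×10⁻⁸×(470.990)⁴ = 2.79×10³ W/m².

I ≈ 2.79×10³ W/m²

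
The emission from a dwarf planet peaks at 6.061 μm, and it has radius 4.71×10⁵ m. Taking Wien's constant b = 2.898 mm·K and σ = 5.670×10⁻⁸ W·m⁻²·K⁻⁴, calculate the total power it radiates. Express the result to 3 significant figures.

P ≈ 8.26×10¹⁵ W

Wien's law: T = b/λ_max = 2.898×10⁻³/6.061×10⁻⁶ = 478.139 K.
Surface area A = 4πR² = 4π(4.71×10⁵ m)² = 2.78774×10¹² m².
Then P = σAT⁴ = 5.670×10⁻⁸×2.78774×10¹²×(478.139)⁴ = 8.26×10¹⁵ W.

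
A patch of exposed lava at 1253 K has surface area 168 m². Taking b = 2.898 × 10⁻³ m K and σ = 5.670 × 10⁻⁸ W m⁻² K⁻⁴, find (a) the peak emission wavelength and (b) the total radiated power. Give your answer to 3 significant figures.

λ_max ≈ 2.31 μm; P ≈ 2.35×10⁷ W

(a) λ_max = b/T = 2.898×10⁻³/1253 = 2.313×10⁻⁶ m = 2.31 μm.
Area A = 168 m².
(b) P = σAT⁴ = 5.670×10⁻⁸×168×(1253)⁴ = 2.35×10⁷ W.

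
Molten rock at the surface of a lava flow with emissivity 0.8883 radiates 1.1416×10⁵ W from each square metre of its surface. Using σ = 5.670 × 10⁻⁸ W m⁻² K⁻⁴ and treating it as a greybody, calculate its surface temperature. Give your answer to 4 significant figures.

T ≈ 1227 K

I = εσT⁴, so T = (I/εσ)^(1/4) = (1.1416×10⁵/(0.8883×5.670×10⁻⁸))^(1/4) = 1227 K.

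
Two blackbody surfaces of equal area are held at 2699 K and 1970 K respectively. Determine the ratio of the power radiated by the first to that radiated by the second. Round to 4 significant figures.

With equal areas, P₁/P₂ = (T₁/T₂)⁴ = (2699/1970)⁴ = 3.523.

P₁/P₂ ≈ 3.523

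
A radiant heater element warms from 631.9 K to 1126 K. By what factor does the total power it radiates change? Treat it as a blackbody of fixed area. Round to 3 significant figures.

P ∝ T⁴, so P₂/P₁ = (T₂/T₁)⁴ = (1126/631.9)⁴ = (1.78193)⁴ = 10.1.

P₂/P₁ ≈ 10.1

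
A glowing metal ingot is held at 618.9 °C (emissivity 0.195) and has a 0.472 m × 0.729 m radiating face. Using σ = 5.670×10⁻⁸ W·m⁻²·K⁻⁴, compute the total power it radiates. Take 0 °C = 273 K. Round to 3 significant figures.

P ≈ 2.41×10³ W

T = 618.9 °C + 273 = 891.9 K.
Area A = 0.472 × 0.729 = 0.344088 m².
P = εσAT⁴ = 0.195 × 5.670×10⁻⁸ × 0.344088 × (891.9)⁴ = 2.41×10³ W.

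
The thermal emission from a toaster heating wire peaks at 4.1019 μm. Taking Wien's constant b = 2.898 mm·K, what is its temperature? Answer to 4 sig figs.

Wien's law gives T = b/λ_max = (2.898×10⁻³ m·K)/(4.1019×10⁻⁶ m) = 706.5 K.

T ≈ 706.5 K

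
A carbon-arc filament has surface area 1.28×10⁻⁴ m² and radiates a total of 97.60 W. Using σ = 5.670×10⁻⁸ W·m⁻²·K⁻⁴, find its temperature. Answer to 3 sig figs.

T ≈ 1.91×10³ K

Area A = 1.28×10⁻⁴ m².
P = σAT⁴ ⇒ T = (P/(σA))^(1/4) = (97.60/(5.670×10⁻⁸×1.28×10⁻⁴))^(1/4) = 1.91×10³ K.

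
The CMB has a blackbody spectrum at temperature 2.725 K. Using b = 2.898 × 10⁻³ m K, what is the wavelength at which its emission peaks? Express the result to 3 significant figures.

λ_max ≈ 1.06 mm

Wien's displacement law: λ_max = b/T = (2.898×10⁻³ m·K)/(2.725 K) = 1.063×10⁻³ m.
That is 1.06 mm, in the microwave range.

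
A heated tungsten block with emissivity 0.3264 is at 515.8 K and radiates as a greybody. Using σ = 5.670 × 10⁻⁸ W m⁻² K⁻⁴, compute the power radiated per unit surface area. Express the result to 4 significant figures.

I ≈ 1310 W/m²

Stefan–Boltzmann: I = εσT⁴ = 0.3264 × 5.670×10⁻⁸ × (515.8)⁴ = 1310 W/m².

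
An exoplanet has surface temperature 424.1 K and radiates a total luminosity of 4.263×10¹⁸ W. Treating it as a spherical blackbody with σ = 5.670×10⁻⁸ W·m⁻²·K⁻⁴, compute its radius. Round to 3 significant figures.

L = 4πR²σT⁴ ⇒ R = √(L/(4πσT⁴)).
σT⁴ = 1834.24 W/m², so R = √(4.263×10¹⁸/(4π×1834.24)) = 1.36×10⁷ m.

R ≈ 1.36×10⁷ m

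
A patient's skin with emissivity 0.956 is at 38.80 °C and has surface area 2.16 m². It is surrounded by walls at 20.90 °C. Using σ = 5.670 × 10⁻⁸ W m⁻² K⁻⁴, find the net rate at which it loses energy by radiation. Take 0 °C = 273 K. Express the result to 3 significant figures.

T = 38.80 °C + 273 = 311.80 K.
Surroundings: T = 20.90 °C + 273 = 293.90 K.
Area A = 2.16 m².
Net radiated power P_net = εσA(T⁴ − T₀⁴) = 0.956×5.670×10⁻⁸×2.16×(311.80⁴ − 293.90⁴).
T⁴ − T₀⁴ = 9.45158×10⁹ − 7.46102×10⁹ = 1.99056×10⁹ K⁴, so P_net = 233 W.

Net loss ≈ 233 W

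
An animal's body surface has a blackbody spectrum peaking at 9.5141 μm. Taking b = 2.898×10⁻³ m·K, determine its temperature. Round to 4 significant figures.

Wien's law gives T = b/λ_max = (2.898×10⁻³ m·K)/(9.5141×10⁻⁶ m) = 304.6 K.

T ≈ 304.6 K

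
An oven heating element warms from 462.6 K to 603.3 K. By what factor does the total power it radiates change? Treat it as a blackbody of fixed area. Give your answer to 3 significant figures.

P ∝ T⁴, so P₂/P₁ = (T₂/T₁)⁴ = (603.3/462.6)⁴ = (1.30415)⁴ = 2.89.

P₂/P₁ ≈ 2.89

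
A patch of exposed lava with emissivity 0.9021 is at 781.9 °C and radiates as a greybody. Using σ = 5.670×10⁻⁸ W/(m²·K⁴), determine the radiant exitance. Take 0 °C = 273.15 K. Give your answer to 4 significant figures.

T = 781.9 °C + 273.15 = 1055.05 K.
Stefan–Boltzmann: I = εσT⁴ = 0.9021 × 5.670×10⁻⁸ × (1055.05)⁴ = 6.338×10⁴ W/m².

I ≈ 6.338×10⁴ W/m²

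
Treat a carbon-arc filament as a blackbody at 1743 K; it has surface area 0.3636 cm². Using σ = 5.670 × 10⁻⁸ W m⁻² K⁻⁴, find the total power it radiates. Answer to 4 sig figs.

Area A = 0.3636 cm² = 3.636×10⁻⁵ m².
P = σAT⁴ = 5.670×10⁻⁸ × 3.636×10⁻⁵ × (1743)⁴ = 19.03 W.

P ≈ 19.03 W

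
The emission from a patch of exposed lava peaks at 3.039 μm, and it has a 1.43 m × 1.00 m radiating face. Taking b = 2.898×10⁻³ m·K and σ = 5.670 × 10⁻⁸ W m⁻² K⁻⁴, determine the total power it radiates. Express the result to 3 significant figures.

P ≈ 6.70×10⁴ W

Wien's law: T = b/λ_max = 2.898×10⁻³/3.039×10⁻⁶ = 953.603 K.
Area A = 1.43 × 1.00 = 1.43 m².
Then P = σAT⁴ = 5.670×10⁻⁸×1.43×(953.603)⁴ = 6.70×10⁴ W.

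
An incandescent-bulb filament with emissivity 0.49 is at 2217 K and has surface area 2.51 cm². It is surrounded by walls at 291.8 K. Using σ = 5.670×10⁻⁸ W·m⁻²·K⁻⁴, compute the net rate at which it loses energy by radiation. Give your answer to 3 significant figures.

Net loss ≈ 168 W

Area A = 2.51 cm² = 2.51×10⁻⁴ m².
Net radiated power P_net = εσA(T⁴ − T₀⁴) = 0.49×5.670×10⁻⁸×2.51×10⁻⁴×(2217⁴ − 291.8⁴).
T⁴ − T₀⁴ = 2.41581×10¹³ − 7.25005×10⁹ = 2.41508×10¹³ K⁴, so P_net = 168 W.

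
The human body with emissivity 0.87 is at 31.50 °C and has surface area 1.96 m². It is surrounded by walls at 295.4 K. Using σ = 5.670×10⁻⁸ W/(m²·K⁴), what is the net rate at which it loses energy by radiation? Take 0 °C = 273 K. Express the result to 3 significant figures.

T = 31.50 °C + 273 = 304.50 K.
Area A = 1.96 m².
Net radiated power P_net = εσA(T⁴ − T₀⁴) = 0.87×5.670×10⁻⁸×1.96×(304.50⁴ − 295.4⁴).
T⁴ − T₀⁴ = 8.59704×10⁹ − 7.61451×10⁹ = 9.82530×10⁸ K⁴, so P_net = 95.0 W.

Net loss ≈ 95.0 W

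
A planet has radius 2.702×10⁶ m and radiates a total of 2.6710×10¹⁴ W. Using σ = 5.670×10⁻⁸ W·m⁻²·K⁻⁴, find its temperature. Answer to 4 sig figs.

Surface area A = 4πR² = 4π(2.702×10⁶ m)² = 9.17446×10¹³ m².
P = σAT⁴ ⇒ T = (P/(σA))^(1/4) = (2.6710×10¹⁴/(5.670×10⁻⁸×9.17446×10¹³))^(1/4) = 84.65 K.

T ≈ 84.65 K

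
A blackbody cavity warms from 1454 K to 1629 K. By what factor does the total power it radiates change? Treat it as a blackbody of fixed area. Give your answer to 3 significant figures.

P ∝ T⁴, so P₂/P₁ = (T₂/T₁)⁴ = (1629/1454)⁴ = (1.12036)⁴ = 1.58.

P₂/P₁ ≈ 1.58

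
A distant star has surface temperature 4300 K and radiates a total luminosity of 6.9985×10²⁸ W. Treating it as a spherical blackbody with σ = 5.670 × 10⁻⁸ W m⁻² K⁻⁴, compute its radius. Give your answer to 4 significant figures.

R ≈ 1.695×10¹⁰ m

L = 4πR²σT⁴ ⇒ R = √(L/(4πσT⁴)).
σT⁴ = 1.93846×10⁷ W/m², so R = √(6.9985×10²⁸/(4π×1.93846×10⁷)) = 1.695×10¹⁰ m.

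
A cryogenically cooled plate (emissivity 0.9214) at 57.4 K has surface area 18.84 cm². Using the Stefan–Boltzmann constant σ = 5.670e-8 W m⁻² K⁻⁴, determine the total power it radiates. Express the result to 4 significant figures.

Area A = 18.84 cm² = 1.884×10⁻³ m².
P = εσAT⁴ = 0.9214 × 5.670×10⁻⁸ × 1.884×10⁻³ × (57.4)⁴ = 1.068×10⁻³ W.

P ≈ 1.068×10⁻³ W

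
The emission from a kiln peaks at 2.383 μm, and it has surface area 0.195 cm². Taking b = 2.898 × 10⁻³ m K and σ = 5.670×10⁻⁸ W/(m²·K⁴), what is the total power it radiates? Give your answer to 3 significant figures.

P ≈ 2.42 W

Wien's law: T = b/λ_max = 2.898×10⁻³/2.383×10⁻⁶ = 1216.11 K.
Area A = 0.195 cm² = 1.95×10⁻⁵ m².
Then P = σAT⁴ = 5.670×10⁻⁸×1.95×10⁻⁵×(1216.11)⁴ = 2.42 W.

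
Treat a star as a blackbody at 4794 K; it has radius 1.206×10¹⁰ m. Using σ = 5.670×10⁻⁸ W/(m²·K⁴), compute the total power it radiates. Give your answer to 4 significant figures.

Surface area A = 4πR² = 4π(1.206×10¹⁰ m)² = 1.82770×10²¹ m².
P = σAT⁴ = 5.670×10⁻⁸ × 1.82770×10²¹ × (4794)⁴ = 5.474×10²⁸ W.

P ≈ 5.474×10²⁸ W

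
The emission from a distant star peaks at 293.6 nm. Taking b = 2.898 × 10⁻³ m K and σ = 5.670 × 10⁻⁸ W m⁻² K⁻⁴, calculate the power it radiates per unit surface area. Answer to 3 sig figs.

Wien's law: T = b/λ_max = 2.898×10⁻³/2.936×10⁻⁷ = 9870.57 K.
Then I = σT⁴ = 5.670×10⁻⁸×(9870.57)⁴ = 5.38×10⁸ W/m².

I ≈ 5.38×10⁸ W/m²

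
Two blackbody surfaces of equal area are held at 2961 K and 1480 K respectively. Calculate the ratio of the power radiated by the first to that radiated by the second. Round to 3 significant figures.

P₁/P₂ ≈ 16.0

With equal areas, P₁/P₂ = (T₁/T₂)⁴ = (2961/1480)⁴ = 16.0.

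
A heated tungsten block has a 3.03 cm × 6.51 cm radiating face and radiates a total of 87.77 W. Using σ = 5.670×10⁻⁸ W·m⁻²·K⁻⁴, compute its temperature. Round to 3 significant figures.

Area A = 0.0303 × 0.0651 = 1.97253×10⁻³ m².
P = σAT⁴ ⇒ T = (P/(σA))^(1/4) = (87.77/(5.670×10⁻⁸×1.97253×10⁻³))^(1/4) = 941 K.

T ≈ 941 K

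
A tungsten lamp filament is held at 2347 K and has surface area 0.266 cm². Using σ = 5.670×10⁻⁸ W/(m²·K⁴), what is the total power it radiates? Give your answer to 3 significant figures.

Area A = 0.266 cm² = 2.66×10⁻⁵ m².
P = σAT⁴ = 5.670×10⁻⁸ × 2.66×10⁻⁵ × (2347)⁴ = 45.8 W.

P ≈ 45.8 W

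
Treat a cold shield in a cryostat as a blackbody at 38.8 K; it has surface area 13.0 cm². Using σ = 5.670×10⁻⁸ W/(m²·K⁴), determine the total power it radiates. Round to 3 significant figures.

Area A = 13.0 cm² = 1.30×10⁻³ m².
P = σAT⁴ = 5.670×10⁻⁸ × 1.30×10⁻³ × (38.8)⁴ = 1.67×10⁻⁴ W.

P ≈ 1.67×10⁻⁴ W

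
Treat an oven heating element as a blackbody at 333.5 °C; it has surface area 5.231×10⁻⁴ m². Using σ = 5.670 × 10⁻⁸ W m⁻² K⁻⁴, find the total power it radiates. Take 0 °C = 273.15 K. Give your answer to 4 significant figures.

P ≈ 4.017 W

T = 333.5 °C + 273.15 = 606.65 K.
Area A = 5.231×10⁻⁴ m².
P = σAT⁴ = 5.670×10⁻⁸ × 5.231×10⁻⁴ × (606.65)⁴ = 4.017 W.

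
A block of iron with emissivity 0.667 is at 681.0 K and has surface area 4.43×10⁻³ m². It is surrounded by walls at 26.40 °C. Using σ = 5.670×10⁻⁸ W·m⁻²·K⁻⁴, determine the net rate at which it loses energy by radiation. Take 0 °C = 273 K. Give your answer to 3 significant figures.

Surroundings: T = 26.40 °C + 273 = 299.40 K.
Area A = 4.43×10⁻³ m².
Net radiated power P_net = εσA(T⁴ − T₀⁴) = 0.667×5.670×10⁻⁸×4.43×10⁻³×(681.0⁴ − 299.40⁴).
T⁴ − T₀⁴ = 2.15074×10¹¹ − 8.03539×10⁹ = 2.07039×10¹¹ K⁴, so P_net = 34.7 W.

Net loss ≈ 34.7 W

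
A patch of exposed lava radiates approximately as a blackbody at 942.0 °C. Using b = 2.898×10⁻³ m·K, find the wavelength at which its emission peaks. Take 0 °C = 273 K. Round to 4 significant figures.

λ_max ≈ 2385 nm

T = 942.0 °C + 273 = 1215.0 K.
Wien's displacement law: λ_max = b/T = (2.898×10⁻³ m·K)/(1215.0 K) = 2.3852×10⁻⁶ m.
That is 2385 nm, in the infrared range.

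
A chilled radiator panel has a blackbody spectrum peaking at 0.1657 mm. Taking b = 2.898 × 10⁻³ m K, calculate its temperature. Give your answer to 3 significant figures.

T ≈ 17.5 K

Wien's law gives T = b/λ_max = (2.898×10⁻³ m·K)/(1.657×10⁻⁴ m) = 17.5 K.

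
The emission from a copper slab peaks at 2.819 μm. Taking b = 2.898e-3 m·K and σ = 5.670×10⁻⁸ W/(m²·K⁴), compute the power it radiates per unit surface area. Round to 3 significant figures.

I ≈ 6.33×10⁴ W/m²

Wien's law: T = b/λ_max = 2.898×10⁻³/2.819×10⁻⁶ = 1028.02 K.
Then I = σT⁴ = 5.670×10⁻⁸×(1028.02)⁴ = 6.33×10⁴ W/m².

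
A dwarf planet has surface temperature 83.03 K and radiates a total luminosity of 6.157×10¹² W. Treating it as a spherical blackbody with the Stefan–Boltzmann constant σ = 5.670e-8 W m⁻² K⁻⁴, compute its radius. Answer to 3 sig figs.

L = 4πR²σT⁴ ⇒ R = √(L/(4πσT⁴)).
σT⁴ = 2.69478 W/m², so R = √(6.157×10¹²/(4π×2.69478)) = 4.26×10⁵ m.

R ≈ 4.26×10⁵ m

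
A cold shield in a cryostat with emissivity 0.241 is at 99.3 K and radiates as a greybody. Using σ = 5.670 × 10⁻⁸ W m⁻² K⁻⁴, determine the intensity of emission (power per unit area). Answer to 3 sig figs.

I ≈ 1.33 W/m²

Stefan–Boltzmann: I = εσT⁴ = 0.241 × 5.670×10⁻⁸ × (99.3)⁴ = 1.33 W/m².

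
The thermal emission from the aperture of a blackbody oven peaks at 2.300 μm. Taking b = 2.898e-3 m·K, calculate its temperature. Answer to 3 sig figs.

Wien's law gives T = b/λ_max = (2.898×10⁻³ m·K)/(2.300×10⁻⁶ m) = 1.26×10³ K.

T ≈ 1.26×10³ K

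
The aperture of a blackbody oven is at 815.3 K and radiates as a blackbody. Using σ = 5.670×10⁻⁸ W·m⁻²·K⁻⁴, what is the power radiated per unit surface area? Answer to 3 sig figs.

I ≈ 2.51×10⁴ W/m²

Stefan–Boltzmann: I = σT⁴ = 5.670×10⁻⁸ × (815.3)⁴ = 2.51×10⁴ W/m².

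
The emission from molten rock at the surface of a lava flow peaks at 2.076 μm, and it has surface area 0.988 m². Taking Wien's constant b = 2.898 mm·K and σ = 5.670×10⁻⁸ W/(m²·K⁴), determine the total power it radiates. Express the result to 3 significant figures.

P ≈ 2.13×10⁵ W

Wien's law: T = b/λ_max = 2.898×10⁻³/2.076×10⁻⁶ = 1395.95 K.
Area A = 0.988 m².
Then P = σAT⁴ = 5.670×10⁻⁸×0.988×(1395.95)⁴ = 2.13×10⁵ W.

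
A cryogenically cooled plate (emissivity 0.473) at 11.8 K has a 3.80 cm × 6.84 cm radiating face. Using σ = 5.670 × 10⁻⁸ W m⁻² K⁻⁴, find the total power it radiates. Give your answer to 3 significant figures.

P ≈ 1.35×10⁻⁶ W

Area A = 0.0380 × 0.0684 = 2.5992×10⁻³ m².
P = εσAT⁴ = 0.473 × 5.670×10⁻⁸ × 2.5992×10⁻³ × (11.8)⁴ = 1.35×10⁻⁶ W.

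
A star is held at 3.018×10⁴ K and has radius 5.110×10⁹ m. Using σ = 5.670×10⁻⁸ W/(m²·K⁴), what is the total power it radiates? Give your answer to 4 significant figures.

Surface area A = 4πR² = 4π(5.110×10⁹ m)² = 3.28134×10²⁰ m².
P = σAT⁴ = 5.670×10⁻⁸ × 3.28134×10²⁰ × (3.018×10⁴)⁴ = 1.544×10³¹ W.

P ≈ 1.544×10³¹ W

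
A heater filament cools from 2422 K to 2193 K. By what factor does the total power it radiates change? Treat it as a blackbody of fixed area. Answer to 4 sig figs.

P₂/P₁ ≈ 0.6721

P ∝ T⁴, so P₂/P₁ = (T₂/T₁)⁴ = (2193/2422)⁴ = (0.905450)⁴ = 0.6721.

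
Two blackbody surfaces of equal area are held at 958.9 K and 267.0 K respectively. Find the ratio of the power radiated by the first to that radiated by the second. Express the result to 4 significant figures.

P₁/P₂ ≈ 166.4

With equal areas, P₁/P₂ = (T₁/T₂)⁴ = (958.9/267.0)⁴ = 166.4.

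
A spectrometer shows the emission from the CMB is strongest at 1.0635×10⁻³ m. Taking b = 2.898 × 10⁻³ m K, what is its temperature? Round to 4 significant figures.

Wien's law gives T = b/λ_max = (2.898×10⁻³ m·K)/(1.0635×10⁻³ m) = 2.725 K.

T ≈ 2.725 K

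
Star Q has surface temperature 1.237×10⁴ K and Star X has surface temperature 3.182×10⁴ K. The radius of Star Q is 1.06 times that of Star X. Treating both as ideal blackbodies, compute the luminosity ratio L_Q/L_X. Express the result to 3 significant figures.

L ∝ R²T⁴, so L_Q/L_X = (R_Q/R_X)²(T_Q/T_X)⁴ = (1.06)² × (1.237×10⁴/3.182×10⁴)⁴ = 1.1236 × 0.0228391 = 0.0257.

L_Q/L_X ≈ 0.0257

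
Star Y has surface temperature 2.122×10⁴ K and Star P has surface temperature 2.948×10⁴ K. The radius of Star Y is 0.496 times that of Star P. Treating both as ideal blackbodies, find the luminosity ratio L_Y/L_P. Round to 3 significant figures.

L_Y/L_P ≈ 0.0660

L ∝ R²T⁴, so L_Y/L_P = (R_Y/R_P)²(T_Y/T_P)⁴ = (0.496)² × (2.122×10⁴/2.948×10⁴)⁴ = 0.246016 × 0.268455 = 0.0660.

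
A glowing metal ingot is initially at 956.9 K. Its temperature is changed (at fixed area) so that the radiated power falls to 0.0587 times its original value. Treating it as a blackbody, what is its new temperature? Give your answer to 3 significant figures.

T₂ ≈ 471 K

P ∝ T⁴, so T₂/T₁ = (P₂/P₁)^(1/4) = (0.0587)^(1/4) = 0.492220.
T₂ = 956.9 × 0.492220 = 471 K.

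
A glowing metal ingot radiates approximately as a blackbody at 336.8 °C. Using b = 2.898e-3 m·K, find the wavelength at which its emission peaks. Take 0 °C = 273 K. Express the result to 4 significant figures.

T = 336.8 °C + 273 = 609.8 K.
Wien's displacement law: λ_max = b/T = (2.898×10⁻³ m·K)/(609.8 K) = 4.7524×10⁻⁶ m.
That is 4.752 μm, in the infrared range.

λ_max ≈ 4.752 μm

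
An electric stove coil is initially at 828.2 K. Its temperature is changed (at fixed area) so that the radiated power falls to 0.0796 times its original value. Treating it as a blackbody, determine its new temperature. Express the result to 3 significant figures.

T₂ ≈ 440 K

P ∝ T⁴, so T₂/T₁ = (P₂/P₁)^(1/4) = (0.0796)^(1/4) = 0.531164.
T₂ = 828.2 × 0.531164 = 440 K.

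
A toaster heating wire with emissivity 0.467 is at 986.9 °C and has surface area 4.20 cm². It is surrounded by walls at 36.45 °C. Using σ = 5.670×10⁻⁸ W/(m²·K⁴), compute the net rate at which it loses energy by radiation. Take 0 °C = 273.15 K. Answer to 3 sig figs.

T = 986.9 °C + 273.15 = 1260.05 K.
Surroundings: T = 36.45 °C + 273.15 = 309.60 K.
Area A = 4.20 cm² = 4.20×10⁻⁴ m².
Net radiated power P_net = εσA(T⁴ − T₀⁴) = 0.467×5.670×10⁻⁸×4.20×10⁻⁴×(1260.05⁴ − 309.60⁴).
T⁴ − T₀⁴ = 2.52087×10¹² − 9.18764×10⁹ = 2.51168×10¹² K⁴, so P_net = 27.9 W.

Net loss ≈ 27.9 W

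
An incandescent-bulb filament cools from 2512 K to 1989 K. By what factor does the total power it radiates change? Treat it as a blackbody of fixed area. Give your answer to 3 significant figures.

P ∝ T⁴, so P₂/P₁ = (T₂/T₁)⁴ = (1989/2512)⁴ = (0.791799)⁴ = 0.393.

P₂/P₁ ≈ 0.393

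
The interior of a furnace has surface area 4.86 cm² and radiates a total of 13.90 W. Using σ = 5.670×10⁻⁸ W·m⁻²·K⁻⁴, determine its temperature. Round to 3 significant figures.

Area A = 4.86 cm² = 4.86×10⁻⁴ m².
P = σAT⁴ ⇒ T = (P/(σA))^(1/4) = (13.90/(5.670×10⁻⁸×4.86×10⁻⁴))^(1/4) = 843 K.

T ≈ 843 K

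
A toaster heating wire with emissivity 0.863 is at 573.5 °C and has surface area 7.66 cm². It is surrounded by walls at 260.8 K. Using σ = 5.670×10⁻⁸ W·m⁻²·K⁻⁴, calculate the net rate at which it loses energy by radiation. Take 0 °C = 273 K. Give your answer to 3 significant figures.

T = 573.5 °C + 273 = 846.5 K.
Area A = 7.66 cm² = 7.66×10⁻⁴ m².
Net radiated power P_net = εσA(T⁴ − T₀⁴) = 0.863×5.670×10⁻⁸×7.66×10⁻⁴×(846.5⁴ − 260.8⁴).
T⁴ − T₀⁴ = 5.13461×10¹¹ − 4.62626×10⁹ = 5.08835×10¹¹ K⁴, so P_net = 19.1 W.

Net loss ≈ 19.1 W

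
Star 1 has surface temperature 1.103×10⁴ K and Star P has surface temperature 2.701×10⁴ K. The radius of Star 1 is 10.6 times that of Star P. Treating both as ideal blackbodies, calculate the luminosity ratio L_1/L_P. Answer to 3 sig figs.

L_1/L_P ≈ 3.12

L ∝ R²T⁴, so L_1/L_P = (R_1/R_P)²(T_1/T_P)⁴ = (10.6)² × (1.103×10⁴/2.701×10⁴)⁴ = 112.36 × 0.0278102 = 3.12.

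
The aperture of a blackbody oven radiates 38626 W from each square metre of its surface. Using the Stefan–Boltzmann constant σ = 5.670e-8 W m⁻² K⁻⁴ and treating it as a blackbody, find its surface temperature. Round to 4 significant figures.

I = σT⁴, so T = (I/σ)^(1/4) = (38626/(5.670×10⁻⁸))^(1/4) = 908.5 K.

T ≈ 908.5 K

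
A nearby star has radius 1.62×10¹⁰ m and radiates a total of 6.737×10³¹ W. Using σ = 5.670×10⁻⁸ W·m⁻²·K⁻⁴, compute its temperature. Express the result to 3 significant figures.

T ≈ 2.45×10⁴ K

Surface area A = 4πR² = 4π(1.62×10¹⁰ m)² = 3.29792×10²¹ m².
P = σAT⁴ ⇒ T = (P/(σA))^(1/4) = (6.737×10³¹/(5.670×10⁻⁸×3.29792×10²¹))^(1/4) = 2.45×10⁴ K.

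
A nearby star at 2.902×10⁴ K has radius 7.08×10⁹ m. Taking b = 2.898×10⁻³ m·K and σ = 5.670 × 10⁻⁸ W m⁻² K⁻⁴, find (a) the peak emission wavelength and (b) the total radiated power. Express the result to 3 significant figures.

λ_max ≈ 99.9 nm; P ≈ 2.53×10³¹ W

(a) λ_max = b/T = 2.898×10⁻³/2.902×10⁴ = 9.986×10⁻⁸ m = 99.9 nm.
Surface area A = 4πR² = 4π(7.08×10⁹ m)² = 6.29907×10²⁰ m².
(b) P = σAT⁴ = 5.670×10⁻⁸×6.29907×10²⁰×(2.902×10⁴)⁴ = 2.53×10³¹ W.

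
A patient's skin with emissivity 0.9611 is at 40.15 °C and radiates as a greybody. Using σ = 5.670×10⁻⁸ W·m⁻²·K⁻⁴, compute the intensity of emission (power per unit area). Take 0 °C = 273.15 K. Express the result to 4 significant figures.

I ≈ 525.0 W/m²

T = 40.15 °C + 273.15 = 313.30 K.
Stefan–Boltzmann: I = εσT⁴ = 0.9611 × 5.670×10⁻⁸ × (313.30)⁴ = 525.0 W/m².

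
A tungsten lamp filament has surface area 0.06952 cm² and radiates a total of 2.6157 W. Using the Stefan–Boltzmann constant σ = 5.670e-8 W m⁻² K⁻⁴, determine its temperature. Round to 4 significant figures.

Area A = 0.06952 cm² = 6.952×10⁻⁶ m².
P = σAT⁴ ⇒ T = (P/(σA))^(1/4) = (2.6157/(5.670×10⁻⁸×6.952×10⁻⁶))^(1/4) = 1605 K.

T ≈ 1605 K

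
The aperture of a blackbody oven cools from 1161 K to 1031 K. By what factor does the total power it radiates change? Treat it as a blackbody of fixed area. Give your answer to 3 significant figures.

P ∝ T⁴, so P₂/P₁ = (T₂/T₁)⁴ = (1031/1161)⁴ = (0.888028)⁴ = 0.622.

P₂/P₁ ≈ 0.622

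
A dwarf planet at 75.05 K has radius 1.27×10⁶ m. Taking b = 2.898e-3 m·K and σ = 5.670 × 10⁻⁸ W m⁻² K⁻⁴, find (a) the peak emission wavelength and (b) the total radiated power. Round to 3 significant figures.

λ_max ≈ 38.6 μm; P ≈ 3.65×10¹³ W

(a) λ_max = b/T = 2.898×10⁻³/75.05 = 3.861×10⁻⁵ m = 38.6 μm.
Surface area A = 4πR² = 4π(1.27×10⁶ m)² = 2.02683×10¹³ m².
(b) P = σAT⁴ = 5.670×10⁻⁸×2.02683×10¹³×(75.05)⁴ = 3.65×10¹³ W.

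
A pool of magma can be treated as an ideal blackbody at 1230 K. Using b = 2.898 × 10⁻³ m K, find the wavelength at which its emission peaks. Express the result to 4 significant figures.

Wien's displacement law: λ_max = b/T = (2.898×10⁻³ m·K)/(1230 K) = 2.3561×10⁻⁶ m.
That is 2.356 μm, in the infrared range.

λ_max ≈ 2.356 μm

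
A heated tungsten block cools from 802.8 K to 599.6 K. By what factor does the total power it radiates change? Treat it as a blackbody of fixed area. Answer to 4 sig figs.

P ∝ T⁴, so P₂/P₁ = (T₂/T₁)⁴ = (599.6/802.8)⁴ = (0.746886)⁴ = 0.3112.

P₂/P₁ ≈ 0.3112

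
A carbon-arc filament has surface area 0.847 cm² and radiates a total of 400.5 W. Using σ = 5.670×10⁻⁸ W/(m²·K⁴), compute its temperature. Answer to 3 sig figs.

Area A = 0.847 cm² = 8.47×10⁻⁵ m².
P = σAT⁴ ⇒ T = (P/(σA))^(1/4) = (400.5/(5.670×10⁻⁸×8.47×10⁻⁵))^(1/4) = 3.02×10³ K.

T ≈ 3.02×10³ K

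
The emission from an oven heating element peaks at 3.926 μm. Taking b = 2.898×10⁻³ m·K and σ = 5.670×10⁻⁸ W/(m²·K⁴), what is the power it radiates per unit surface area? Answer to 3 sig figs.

I ≈ 1.68×10⁴ W/m²

Wien's law: T = b/λ_max = 2.898×10⁻³/3.926×10⁻⁶ = 738.156 K.
Then I = σT⁴ = 5.670×10⁻⁸×(738.156)⁴ = 1.68×10⁴ W/m².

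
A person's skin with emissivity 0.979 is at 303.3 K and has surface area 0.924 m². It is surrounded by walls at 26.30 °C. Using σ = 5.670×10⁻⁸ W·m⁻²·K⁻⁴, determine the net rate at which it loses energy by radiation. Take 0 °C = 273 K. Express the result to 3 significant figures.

Net loss ≈ 22.4 W

Surroundings: T = 26.30 °C + 273 = 299.30 K.
Area A = 0.924 m².
Net radiated power P_net = εσA(T⁴ − T₀⁴) = 0.979×5.670×10⁻⁸×0.924×(303.3⁴ − 299.30⁴).
T⁴ − T₀⁴ = 8.46232×10⁹ − 8.02466×10⁹ = 4.37660×10⁸ K⁴, so P_net = 22.4 W.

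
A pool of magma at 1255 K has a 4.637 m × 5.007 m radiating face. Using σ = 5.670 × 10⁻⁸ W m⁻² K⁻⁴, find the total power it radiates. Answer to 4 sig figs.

Area A = 4.637 × 5.007 = 23.2175 m².
P = σAT⁴ = 5.670×10⁻⁸ × 23.2175 × (1255)⁴ = 3.266×10⁶ W.

P ≈ 3.266×10⁶ W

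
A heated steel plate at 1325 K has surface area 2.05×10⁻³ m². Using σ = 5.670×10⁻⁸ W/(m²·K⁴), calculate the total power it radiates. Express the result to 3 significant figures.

P ≈ 358 W

Area A = 2.05×10⁻³ m².
P = σAT⁴ = 5.670×10⁻⁸ × 2.05×10⁻³ × (1325)⁴ = 358 W.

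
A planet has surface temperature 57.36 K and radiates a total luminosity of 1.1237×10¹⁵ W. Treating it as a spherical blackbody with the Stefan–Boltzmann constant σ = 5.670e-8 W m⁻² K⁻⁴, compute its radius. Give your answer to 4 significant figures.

R ≈ 1.207×10⁷ m

L = 4πR²σT⁴ ⇒ R = √(L/(4πσT⁴)).
σT⁴ = 0.613790 W/m², so R = √(1.1237×10¹⁵/(4π×0.613790)) = 1.207×10⁷ m.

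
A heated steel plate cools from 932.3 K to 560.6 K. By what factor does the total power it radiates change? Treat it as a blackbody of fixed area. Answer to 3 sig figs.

P₂/P₁ ≈ 0.131

P ∝ T⁴, so P₂/P₁ = (T₂/T₁)⁴ = (560.6/932.3)⁴ = (0.601309)⁴ = 0.131.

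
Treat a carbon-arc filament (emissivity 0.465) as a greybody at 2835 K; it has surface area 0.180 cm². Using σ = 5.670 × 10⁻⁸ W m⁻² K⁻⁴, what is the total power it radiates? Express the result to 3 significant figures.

P ≈ 30.7 W

Area A = 0.180 cm² = 1.80×10⁻⁵ m².
P = εσAT⁴ = 0.465 × 5.670×10⁻⁸ × 1.80×10⁻⁵ × (2835)⁴ = 30.7 W.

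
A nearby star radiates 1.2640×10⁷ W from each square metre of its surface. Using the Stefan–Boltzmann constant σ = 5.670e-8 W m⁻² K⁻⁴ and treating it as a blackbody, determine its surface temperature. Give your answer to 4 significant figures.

T ≈ 3864 K

I = σT⁴, so T = (I/σ)^(1/4) = (1.2640×10⁷/(5.670×10⁻⁸))^(1/4) = 3864 K.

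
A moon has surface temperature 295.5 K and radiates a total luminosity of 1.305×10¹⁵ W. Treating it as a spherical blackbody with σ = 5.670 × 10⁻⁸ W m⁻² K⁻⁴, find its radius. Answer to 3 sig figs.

L = 4πR²σT⁴ ⇒ R = √(L/(4πσT⁴)).
σT⁴ = 432.328 W/m², so R = √(1.305×10¹⁵/(4π×432.328)) = 4.90×10⁵ m.

R ≈ 4.90×10⁵ m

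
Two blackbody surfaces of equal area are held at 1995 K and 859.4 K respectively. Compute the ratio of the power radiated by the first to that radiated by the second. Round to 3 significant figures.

P₁/P₂ ≈ 29.0

With equal areas, P₁/P₂ = (T₁/T₂)⁴ = (1995/859.4)⁴ = 29.0.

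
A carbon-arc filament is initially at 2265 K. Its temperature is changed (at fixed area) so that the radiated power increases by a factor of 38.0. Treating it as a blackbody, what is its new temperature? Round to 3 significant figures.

T₂ ≈ 5.62×10³ K

P ∝ T⁴, so T₂/T₁ = (P₂/P₁)^(1/4) = (38.0)^(1/4) = 2.48282.
T₂ = 2265 × 2.48282 = 5.62×10³ K.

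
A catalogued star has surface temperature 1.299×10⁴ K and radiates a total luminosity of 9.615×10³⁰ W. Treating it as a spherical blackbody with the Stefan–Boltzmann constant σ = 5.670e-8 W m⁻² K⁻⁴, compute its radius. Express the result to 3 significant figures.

L = 4πR²σT⁴ ⇒ R = √(L/(4πσT⁴)).
σT⁴ = 1.61443×10⁹ W/m², so R = √(9.615×10³⁰/(4π×1.61443×10⁹)) = 2.18×10¹⁰ m.

R ≈ 2.18×10¹⁰ m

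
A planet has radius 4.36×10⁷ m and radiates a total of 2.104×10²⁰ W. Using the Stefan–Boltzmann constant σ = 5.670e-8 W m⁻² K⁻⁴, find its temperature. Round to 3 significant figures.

T ≈ 628 K

Surface area A = 4πR² = 4π(4.36×10⁷ m)² = 2.38882×10¹⁶ m².
P = σAT⁴ ⇒ T = (P/(σA))^(1/4) = (2.104×10²⁰/(5.670×10⁻⁸×2.38882×10¹⁶))^(1/4) = 628 K.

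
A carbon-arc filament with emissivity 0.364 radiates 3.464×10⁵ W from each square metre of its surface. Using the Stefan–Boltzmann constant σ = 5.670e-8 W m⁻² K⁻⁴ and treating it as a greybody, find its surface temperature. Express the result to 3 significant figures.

I = εσT⁴, so T = (I/εσ)^(1/4) = (3.464×10⁵/(0.364×5.670×10⁻⁸))^(1/4) = 2.02×10³ K.

T ≈ 2.02×10³ K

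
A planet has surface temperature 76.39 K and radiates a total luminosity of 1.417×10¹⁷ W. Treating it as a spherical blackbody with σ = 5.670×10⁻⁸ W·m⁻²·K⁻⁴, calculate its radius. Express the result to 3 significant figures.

L = 4πR²σT⁴ ⇒ R = √(L/(4πσT⁴)).
σT⁴ = 1.93076 W/m², so R = √(1.417×10¹⁷/(4π×1.93076)) = 7.64×10⁷ m.

R ≈ 7.64×10⁷ m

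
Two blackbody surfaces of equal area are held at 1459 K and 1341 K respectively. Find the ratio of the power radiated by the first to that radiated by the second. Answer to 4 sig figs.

With equal areas, P₁/P₂ = (T₁/T₂)⁴ = (1459/1341)⁴ = 1.401.

P₁/P₂ ≈ 1.401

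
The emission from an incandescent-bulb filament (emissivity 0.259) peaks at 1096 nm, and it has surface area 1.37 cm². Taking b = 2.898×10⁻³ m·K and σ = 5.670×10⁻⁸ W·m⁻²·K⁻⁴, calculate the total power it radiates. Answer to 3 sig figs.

Wien's law: T = b/λ_max = 2.898×10⁻³/1.096×10⁻⁶ = 2644.16 K.
Area A = 1.37 cm² = 1.37×10⁻⁴ m².
Then P = εσAT⁴ = 0.259×5.670×10⁻⁸×1.37×10⁻⁴×(2644.16)⁴ = 98.3 W.

P ≈ 98.3 W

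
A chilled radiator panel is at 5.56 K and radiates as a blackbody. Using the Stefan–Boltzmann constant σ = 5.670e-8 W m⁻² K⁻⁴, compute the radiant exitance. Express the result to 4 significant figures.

I ≈ 5.419×10⁻⁵ W/m²

Stefan–Boltzmann: I = σT⁴ = 5.670×10⁻⁸ × (5.56)⁴ = 5.419×10⁻⁵ W/m².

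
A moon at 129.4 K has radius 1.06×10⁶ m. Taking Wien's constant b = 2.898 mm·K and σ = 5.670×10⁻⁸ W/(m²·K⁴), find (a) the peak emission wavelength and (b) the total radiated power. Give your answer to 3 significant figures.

λ_max ≈ 22.4 μm; P ≈ 2.24×10¹⁴ W

(a) λ_max = b/T = 2.898×10⁻³/129.4 = 2.240×10⁻⁵ m = 22.4 μm.
Surface area A = 4πR² = 4π(1.06×10⁶ m)² = 1.41196×10¹³ m².
(b) P = σAT⁴ = 5.670×10⁻⁸×1.41196×10¹³×(129.4)⁴ = 2.24×10¹⁴ W.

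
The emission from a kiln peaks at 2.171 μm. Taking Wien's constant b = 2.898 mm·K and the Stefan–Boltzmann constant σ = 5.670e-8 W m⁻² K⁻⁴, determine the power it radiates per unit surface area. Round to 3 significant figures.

Wien's law: T = b/λ_max = 2.898×10⁻³/2.171×10⁻⁶ = 1334.87 K.
Then I = σT⁴ = 5.670×10⁻⁸×(1334.87)⁴ = 1.80×10⁵ W/m².

I ≈ 1.80×10⁵ W/m²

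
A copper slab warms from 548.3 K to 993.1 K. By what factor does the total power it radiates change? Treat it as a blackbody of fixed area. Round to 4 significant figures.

P ∝ T⁴, so P₂/P₁ = (T₂/T₁)⁴ = (993.1/548.3)⁴ = (1.81123)⁴ = 10.76.

P₂/P₁ ≈ 10.76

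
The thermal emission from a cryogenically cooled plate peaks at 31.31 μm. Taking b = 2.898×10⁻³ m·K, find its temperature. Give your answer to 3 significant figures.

T ≈ 92.6 K

Wien's law gives T = b/λ_max = (2.898×10⁻³ m·K)/(3.131×10⁻⁵ m) = 92.6 K.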